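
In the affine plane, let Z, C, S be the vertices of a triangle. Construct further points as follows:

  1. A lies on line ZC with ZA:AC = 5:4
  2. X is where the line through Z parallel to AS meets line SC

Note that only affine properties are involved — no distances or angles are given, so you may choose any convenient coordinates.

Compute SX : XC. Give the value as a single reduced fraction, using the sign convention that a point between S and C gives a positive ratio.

SX:XC = -5/9

Choose coordinates Z = (0, 0), C = (1, 0), S = (0, 1).
1. A lies on line ZC with ZA:AC = 5:4 ⇒ A = (5/9, 0)
2. X is where the line through Z parallel to AS meets line SC ⇒ X = (-5/4, 9/4)
X = S + t·(C−S) with t = -5/4, so SX:XC = t:(1−t) = -5/4:9/4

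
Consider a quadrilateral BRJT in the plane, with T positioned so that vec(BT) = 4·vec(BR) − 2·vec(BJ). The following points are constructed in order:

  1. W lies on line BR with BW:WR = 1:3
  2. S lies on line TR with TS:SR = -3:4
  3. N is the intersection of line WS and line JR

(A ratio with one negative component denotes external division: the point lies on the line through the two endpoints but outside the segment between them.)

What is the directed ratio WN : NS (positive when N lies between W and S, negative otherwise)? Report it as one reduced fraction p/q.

WN:NS = 3/16

Set B = (0, 0), R = (1, 0), J = (0, 1), T = (4, -2); any affine frame gives the same invariant.
1. W lies on line BR with BW:WR = 1:3 ⇒ W = (1/4, 0)
2. S lies on line TR with TS:SR = -3:4 ⇒ S = (13, -8)
3. N is the intersection of line WS and line JR ⇒ N = (43/19, -24/19)
N = W + t·(S−W) with t = 3/19, so WN:NS = t:(1−t) = 3/19:16/19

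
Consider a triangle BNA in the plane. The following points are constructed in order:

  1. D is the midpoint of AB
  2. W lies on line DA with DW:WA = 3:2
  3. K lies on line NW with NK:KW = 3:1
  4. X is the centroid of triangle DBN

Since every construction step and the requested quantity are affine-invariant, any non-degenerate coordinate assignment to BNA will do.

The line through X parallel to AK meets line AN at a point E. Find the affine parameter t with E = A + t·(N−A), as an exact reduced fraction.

Assign B = (0, 0), N = (1, 0), A = (0, 1) — the answer is frame-independent, so this choice is without loss of generality.
1. D is the midpoint of AB ⇒ D = (0, 1/2)
2. W lies on line DA with DW:WA = 3:2 ⇒ W = (0, 4/5)
3. K lies on line NW with NK:KW = 3:1 ⇒ K = (1/4, 3/5)
4. X is the centroid of triangle DBN ⇒ X = (1/3, 1/6)
through X parallel to AK: direction (1/4, -2/5); meets AN at E = (-1/2, 3/2)
E = A + t·(N−A) with t = -1/2

t = -1/2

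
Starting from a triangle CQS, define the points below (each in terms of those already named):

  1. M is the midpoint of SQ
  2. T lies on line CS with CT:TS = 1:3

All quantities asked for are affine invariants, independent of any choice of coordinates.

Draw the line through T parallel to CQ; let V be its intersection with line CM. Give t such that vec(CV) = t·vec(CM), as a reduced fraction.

Set C = (0, 0), Q = (1, 0), S = (0, 1); any affine frame gives the same invariant.
1. M is the midpoint of SQ ⇒ M = (1/2, 1/2)
2. T lies on line CS with CT:TS = 1:3 ⇒ T = (0, 1/4)
through T parallel to CQ: direction (1, 0); meets CM at V = (1/4, 1/4)
V = C + t·(M−C) with t = 1/2

t = 1/2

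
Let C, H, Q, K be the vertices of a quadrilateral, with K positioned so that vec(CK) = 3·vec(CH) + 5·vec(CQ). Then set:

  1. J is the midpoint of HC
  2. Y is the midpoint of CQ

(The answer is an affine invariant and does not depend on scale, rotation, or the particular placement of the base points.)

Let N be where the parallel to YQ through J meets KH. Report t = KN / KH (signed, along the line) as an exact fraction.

Work in coordinates with C = (0, 0), H = (1, 0), Q = (0, 1), K = (3, 5).
1. J is the midpoint of HC ⇒ J = (1/2, 0)
2. Y is the midpoint of CQ ⇒ Y = (0, 1/2)
through J parallel to YQ: direction (0, 1/2); meets KH at N = (1/2, -5/4)
N = K + t·(H−K) with t = 5/4

t = 5/4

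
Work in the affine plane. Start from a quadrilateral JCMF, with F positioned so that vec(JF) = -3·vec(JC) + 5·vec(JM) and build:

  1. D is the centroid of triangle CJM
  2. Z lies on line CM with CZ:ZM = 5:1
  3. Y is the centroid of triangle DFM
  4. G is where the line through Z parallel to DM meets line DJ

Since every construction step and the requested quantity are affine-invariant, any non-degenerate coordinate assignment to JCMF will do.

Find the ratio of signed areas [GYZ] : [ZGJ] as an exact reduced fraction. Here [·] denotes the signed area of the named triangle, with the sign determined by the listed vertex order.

[GYZ]:[ZGJ] = 5/7

Set J = (0, 0), C = (1, 0), M = (0, 1), F = (-3, 5); any affine frame gives the same invariant.
1. D is the centroid of triangle CJM ⇒ D = (1/3, 1/3)
2. Z lies on line CM with CZ:ZM = 5:1 ⇒ Z = (1/6, 5/6)
3. Y is the centroid of triangle DFM ⇒ Y = (-8/9, 19/9)
4. G is where the line through Z parallel to DM meets line DJ ⇒ G = (7/18, 7/18)
2·[GYZ] = -5/27, 2·[ZGJ] = -7/27
[GYZ]:[ZGJ] = -5/27:-7/27 = 5/7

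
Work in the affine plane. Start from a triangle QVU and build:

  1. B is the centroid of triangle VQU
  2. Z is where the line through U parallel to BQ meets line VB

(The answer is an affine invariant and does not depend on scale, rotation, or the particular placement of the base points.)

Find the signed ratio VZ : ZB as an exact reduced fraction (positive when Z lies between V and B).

Choose coordinates Q = (0, 0), V = (1, 0), U = (0, 1).
1. B is the centroid of triangle VQU ⇒ B = (1/3, 1/3)
2. Z is where the line through U parallel to BQ meets line VB ⇒ Z = (-1/3, 2/3)
Z = V + t·(B−V) with t = 2, so VZ:ZB = t:(1−t) = 2:-1

VZ:ZB = -2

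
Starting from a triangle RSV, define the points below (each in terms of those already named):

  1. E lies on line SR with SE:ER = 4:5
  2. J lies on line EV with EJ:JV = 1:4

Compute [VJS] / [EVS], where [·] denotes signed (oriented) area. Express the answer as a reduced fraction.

Assign R = (0, 0), S = (1, 0), V = (0, 1) — the answer is frame-independent, so this choice is without loss of generality.
1. E lies on line SR with SE:ER = 4:5 ⇒ E = (5/9, 0)
2. J lies on line EV with EJ:JV = 1:4 ⇒ J = (4/9, 1/5)
2·[VJS] = 16/45, 2·[EVS] = -4/9
[VJS]:[EVS] = 16/45:-4/9 = -4/5

[VJS]:[EVS] = -4/5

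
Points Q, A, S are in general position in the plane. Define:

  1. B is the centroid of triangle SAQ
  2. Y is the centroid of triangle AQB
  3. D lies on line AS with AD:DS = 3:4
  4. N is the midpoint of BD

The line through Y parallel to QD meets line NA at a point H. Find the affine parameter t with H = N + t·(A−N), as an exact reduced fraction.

t = 1/3

Set Q = (0, 0), A = (1, 0), S = (0, 1); any affine frame gives the same invariant.
1. B is the centroid of triangle SAQ ⇒ B = (1/3, 1/3)
2. Y is the centroid of triangle AQB ⇒ Y = (4/9, 1/9)
3. D lies on line AS with AD:DS = 3:4 ⇒ D = (4/7, 3/7)
4. N is the midpoint of BD ⇒ N = (19/42, 8/21)
through Y parallel to QD: direction (4/7, 3/7); meets NA at H = (40/63, 16/63)
H = N + t·(A−N) with t = 1/3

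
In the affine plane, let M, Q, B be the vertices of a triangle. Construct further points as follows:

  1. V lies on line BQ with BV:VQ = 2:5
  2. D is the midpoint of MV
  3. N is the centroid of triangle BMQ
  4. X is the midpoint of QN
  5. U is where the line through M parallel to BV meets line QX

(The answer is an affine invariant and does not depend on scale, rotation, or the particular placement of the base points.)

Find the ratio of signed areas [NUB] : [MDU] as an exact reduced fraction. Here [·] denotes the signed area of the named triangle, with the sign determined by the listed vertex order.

Choose coordinates M = (0, 0), Q = (1, 0), B = (0, 1).
1. V lies on line BQ with BV:VQ = 2:5 ⇒ V = (2/7, 5/7)
2. D is the midpoint of MV ⇒ D = (1/7, 5/14)
3. N is the centroid of triangle BMQ ⇒ N = (1/3, 1/3)
4. X is the midpoint of QN ⇒ X = (2/3, 1/6)
5. U is where the line through M parallel to BV meets line QX ⇒ U = (-1, 1)
2·[NUB] = -2/3, 2·[MDU] = 1/2
[NUB]:[MDU] = -2/3:1/2 = -4/3

[NUB]:[MDU] = -4/3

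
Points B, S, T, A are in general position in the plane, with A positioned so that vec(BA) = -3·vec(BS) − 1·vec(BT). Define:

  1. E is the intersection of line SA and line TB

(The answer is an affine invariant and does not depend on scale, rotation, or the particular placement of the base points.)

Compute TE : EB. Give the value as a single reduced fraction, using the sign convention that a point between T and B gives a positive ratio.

TE:EB = -5

Assign B = (0, 0), S = (1, 0), T = (0, 1), A = (-3, -1) — the answer is frame-independent, so this choice is without loss of generality.
1. E is the intersection of line SA and line TB ⇒ E = (0, -1/4)
E = T + t·(B−T) with t = 5/4, so TE:EB = t:(1−t) = 5/4:-1/4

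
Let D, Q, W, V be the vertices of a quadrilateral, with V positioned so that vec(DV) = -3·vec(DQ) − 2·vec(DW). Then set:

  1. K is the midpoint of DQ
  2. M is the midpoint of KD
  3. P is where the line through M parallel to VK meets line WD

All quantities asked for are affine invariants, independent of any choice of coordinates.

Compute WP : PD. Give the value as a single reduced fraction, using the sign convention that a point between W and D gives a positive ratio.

Assign D = (0, 0), Q = (1, 0), W = (0, 1), V = (-3, -2) — the answer is frame-independent, so this choice is without loss of generality.
1. K is the midpoint of DQ ⇒ K = (1/2, 0)
2. M is the midpoint of KD ⇒ M = (1/4, 0)
3. P is where the line through M parallel to VK meets line WD ⇒ P = (0, -1/7)
P = W + t·(D−W) with t = 8/7, so WP:PD = t:(1−t) = 8/7:-1/7

WP:PD = -8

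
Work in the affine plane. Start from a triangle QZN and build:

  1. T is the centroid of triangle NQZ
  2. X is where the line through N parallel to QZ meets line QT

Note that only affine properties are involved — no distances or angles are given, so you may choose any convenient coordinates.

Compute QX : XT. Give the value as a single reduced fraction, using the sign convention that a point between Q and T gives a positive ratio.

Work in coordinates with Q = (0, 0), Z = (1, 0), N = (0, 1).
1. T is the centroid of triangle NQZ ⇒ T = (1/3, 1/3)
2. X is where the line through N parallel to QZ meets line QT ⇒ X = (1, 1)
X = Q + t·(T−Q) with t = 3, so QX:XT = t:(1−t) = 3:-2

QX:XT = -3/2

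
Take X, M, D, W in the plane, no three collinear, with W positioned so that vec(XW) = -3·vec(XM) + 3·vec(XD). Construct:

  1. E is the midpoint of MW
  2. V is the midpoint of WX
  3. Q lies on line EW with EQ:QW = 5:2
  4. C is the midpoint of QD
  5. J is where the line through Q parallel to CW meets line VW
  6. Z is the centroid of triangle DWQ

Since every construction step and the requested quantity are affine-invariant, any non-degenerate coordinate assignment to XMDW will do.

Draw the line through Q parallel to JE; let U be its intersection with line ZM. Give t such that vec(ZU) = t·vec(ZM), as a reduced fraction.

Assign X = (0, 0), M = (1, 0), D = (0, 1), W = (-3, 3) — the answer is frame-independent, so this choice is without loss of generality.
1. E is the midpoint of MW ⇒ E = (-1, 3/2)
2. V is the midpoint of WX ⇒ V = (-3/2, 3/2)
3. Q lies on line EW with EQ:QW = 5:2 ⇒ Q = (-17/7, 18/7)
4. C is the midpoint of QD ⇒ C = (-17/14, 25/14)
5. J is where the line through Q parallel to CW meets line VW ⇒ J = (-23/8, 23/8)
6. Z is the centroid of triangle DWQ ⇒ Z = (-38/21, 46/21)
through Q parallel to JE: direction (15/8, -11/8); meets ZM at U = (-67/287, 276/287)
U = Z + t·(M−Z) with t = 23/41

t = 23/41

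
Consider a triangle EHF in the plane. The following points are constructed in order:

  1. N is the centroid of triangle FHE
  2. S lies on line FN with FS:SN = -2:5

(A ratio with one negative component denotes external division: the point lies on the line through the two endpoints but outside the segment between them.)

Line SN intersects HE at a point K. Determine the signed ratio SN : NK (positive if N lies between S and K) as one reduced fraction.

SN:NK = 10/3

Assign E = (0, 0), H = (1, 0), F = (0, 1) — the answer is frame-independent, so this choice is without loss of generality.
1. N is the centroid of triangle FHE ⇒ N = (1/3, 1/3)
2. S lies on line FN with FS:SN = -2:5 ⇒ S = (-2/9, 13/9)
line SN meets HE at K = (1/2, 0)
N = S + t·(K−S) with t = 10/13, so SN:NK = 10/13:3/13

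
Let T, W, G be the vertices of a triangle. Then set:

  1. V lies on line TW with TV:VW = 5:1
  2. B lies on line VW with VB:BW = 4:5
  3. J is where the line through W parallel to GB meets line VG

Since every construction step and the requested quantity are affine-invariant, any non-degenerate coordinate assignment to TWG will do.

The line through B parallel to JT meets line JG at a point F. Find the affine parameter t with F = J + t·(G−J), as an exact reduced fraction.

Assign T = (0, 0), W = (1, 0), G = (0, 1) — the answer is frame-independent, so this choice is without loss of generality.
1. V lies on line TW with TV:VW = 5:1 ⇒ V = (5/6, 0)
2. B lies on line VW with VB:BW = 4:5 ⇒ B = (49/54, 0)
3. J is where the line through W parallel to GB meets line VG ⇒ J = (-25/24, 9/4)
through B parallel to JT: direction (25/24, -9/4); meets JG at F = (1, -1/5)
F = J + t·(G−J) with t = 49/25

t = 49/25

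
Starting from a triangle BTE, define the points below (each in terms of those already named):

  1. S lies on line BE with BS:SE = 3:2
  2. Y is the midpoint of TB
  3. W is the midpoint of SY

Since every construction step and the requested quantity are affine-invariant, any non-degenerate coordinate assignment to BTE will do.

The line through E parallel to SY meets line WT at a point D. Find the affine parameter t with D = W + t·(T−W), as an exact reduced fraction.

t = 2/3

Assign B = (0, 0), T = (1, 0), E = (0, 1) — the answer is frame-independent, so this choice is without loss of generality.
1. S lies on line BE with BS:SE = 3:2 ⇒ S = (0, 3/5)
2. Y is the midpoint of TB ⇒ Y = (1/2, 0)
3. W is the midpoint of SY ⇒ W = (1/4, 3/10)
through E parallel to SY: direction (1/2, -3/5); meets WT at D = (3/4, 1/10)
D = W + t·(T−W) with t = 2/3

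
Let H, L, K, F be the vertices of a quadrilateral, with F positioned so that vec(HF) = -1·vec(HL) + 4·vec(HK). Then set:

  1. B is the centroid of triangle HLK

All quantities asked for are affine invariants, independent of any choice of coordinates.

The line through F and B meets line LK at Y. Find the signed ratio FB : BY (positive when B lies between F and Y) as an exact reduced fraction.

Assign H = (0, 0), L = (1, 0), K = (0, 1), F = (-1, 4) — the answer is frame-independent, so this choice is without loss of generality.
1. B is the centroid of triangle HLK ⇒ B = (1/3, 1/3)
line FB meets LK at Y = (1/7, 6/7)
B = F + t·(Y−F) with t = 7/6, so FB:BY = 7/6:-1/6

FB:BY = -7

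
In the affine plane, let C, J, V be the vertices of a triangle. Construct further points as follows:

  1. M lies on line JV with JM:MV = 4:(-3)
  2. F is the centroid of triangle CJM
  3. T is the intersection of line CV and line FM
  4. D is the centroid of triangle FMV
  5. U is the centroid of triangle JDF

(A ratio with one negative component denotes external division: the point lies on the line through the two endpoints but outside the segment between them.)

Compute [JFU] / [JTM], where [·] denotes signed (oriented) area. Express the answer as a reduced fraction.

[JFU]:[JTM] = 35/324

Choose coordinates C = (0, 0), J = (1, 0), V = (0, 1).
1. M lies on line JV with JM:MV = 4:(-3) ⇒ M = (-3, 4)
2. F is the centroid of triangle CJM ⇒ F = (-2/3, 4/3)
3. T is the intersection of line CV and line FM ⇒ T = (0, 4/7)
4. D is the centroid of triangle FMV ⇒ D = (-11/9, 19/9)
5. U is the centroid of triangle JDF ⇒ U = (-8/27, 31/27)
2·[JFU] = -5/27, 2·[JTM] = -12/7
[JFU]:[JTM] = -5/27:-12/7 = 35/324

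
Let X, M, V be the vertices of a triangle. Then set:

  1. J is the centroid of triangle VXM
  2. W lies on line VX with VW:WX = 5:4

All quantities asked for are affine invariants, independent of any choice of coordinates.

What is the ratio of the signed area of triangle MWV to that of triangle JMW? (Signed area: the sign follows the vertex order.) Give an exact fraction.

[MWV]:[JMW] = 15

Assign X = (0, 0), M = (1, 0), V = (0, 1) — the answer is frame-independent, so this choice is without loss of generality.
1. J is the centroid of triangle VXM ⇒ J = (1/3, 1/3)
2. W lies on line VX with VW:WX = 5:4 ⇒ W = (0, 4/9)
2·[MWV] = -5/9, 2·[JMW] = -1/27
[MWV]:[JMW] = -5/9:-1/27 = 15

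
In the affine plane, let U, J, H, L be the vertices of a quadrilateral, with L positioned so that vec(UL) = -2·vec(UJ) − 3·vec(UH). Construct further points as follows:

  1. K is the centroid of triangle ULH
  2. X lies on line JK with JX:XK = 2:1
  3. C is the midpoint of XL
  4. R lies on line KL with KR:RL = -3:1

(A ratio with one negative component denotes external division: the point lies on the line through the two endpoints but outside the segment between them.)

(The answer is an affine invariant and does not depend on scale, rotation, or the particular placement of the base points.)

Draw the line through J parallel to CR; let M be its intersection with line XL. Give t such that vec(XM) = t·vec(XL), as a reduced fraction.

t = -4

Choose coordinates U = (0, 0), J = (1, 0), H = (0, 1), L = (-2, -3).
1. K is the centroid of triangle ULH ⇒ K = (-2/3, -2/3)
2. X lies on line JK with JX:XK = 2:1 ⇒ X = (-1/9, -4/9)
3. C is the midpoint of XL ⇒ C = (-19/18, -31/18)
4. R lies on line KL with KR:RL = -3:1 ⇒ R = (-8/3, -25/6)
through J parallel to CR: direction (-29/18, -22/9); meets XL at M = (67/9, 88/9)
M = X + t·(L−X) with t = -4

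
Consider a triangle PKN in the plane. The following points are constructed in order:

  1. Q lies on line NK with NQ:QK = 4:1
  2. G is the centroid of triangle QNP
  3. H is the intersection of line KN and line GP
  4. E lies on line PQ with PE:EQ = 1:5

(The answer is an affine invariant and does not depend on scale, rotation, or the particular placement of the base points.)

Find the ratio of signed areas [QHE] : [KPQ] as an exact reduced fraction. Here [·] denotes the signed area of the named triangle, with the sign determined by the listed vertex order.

[QHE]:[KPQ] = -5/3

Set P = (0, 0), K = (1, 0), N = (0, 1); any affine frame gives the same invariant.
1. Q lies on line NK with NQ:QK = 4:1 ⇒ Q = (4/5, 1/5)
2. G is the centroid of triangle QNP ⇒ G = (4/15, 2/5)
3. H is the intersection of line KN and line GP ⇒ H = (2/5, 3/5)
4. E lies on line PQ with PE:EQ = 1:5 ⇒ E = (2/15, 1/30)
2·[QHE] = 1/3, 2·[KPQ] = -1/5
[QHE]:[KPQ] = 1/3:-1/5 = -5/3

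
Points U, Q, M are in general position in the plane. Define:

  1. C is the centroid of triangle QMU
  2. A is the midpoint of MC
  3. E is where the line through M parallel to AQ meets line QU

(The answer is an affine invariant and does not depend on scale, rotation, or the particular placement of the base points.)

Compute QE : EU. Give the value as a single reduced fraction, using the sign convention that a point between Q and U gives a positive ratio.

QE:EU = -1/5

Set U = (0, 0), Q = (1, 0), M = (0, 1); any affine frame gives the same invariant.
1. C is the centroid of triangle QMU ⇒ C = (1/3, 1/3)
2. A is the midpoint of MC ⇒ A = (1/6, 2/3)
3. E is where the line through M parallel to AQ meets line QU ⇒ E = (5/4, 0)
E = Q + t·(U−Q) with t = -1/4, so QE:EU = t:(1−t) = -1/4:5/4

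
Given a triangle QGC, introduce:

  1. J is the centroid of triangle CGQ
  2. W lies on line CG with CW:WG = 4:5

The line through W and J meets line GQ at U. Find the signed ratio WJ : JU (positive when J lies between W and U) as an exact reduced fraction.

WJ:JU = 2/3

Work in coordinates with Q = (0, 0), G = (1, 0), C = (0, 1).
1. J is the centroid of triangle CGQ ⇒ J = (1/3, 1/3)
2. W lies on line CG with CW:WG = 4:5 ⇒ W = (4/9, 5/9)
line WJ meets GQ at U = (1/6, 0)
J = W + t·(U−W) with t = 2/5, so WJ:JU = 2/5:3/5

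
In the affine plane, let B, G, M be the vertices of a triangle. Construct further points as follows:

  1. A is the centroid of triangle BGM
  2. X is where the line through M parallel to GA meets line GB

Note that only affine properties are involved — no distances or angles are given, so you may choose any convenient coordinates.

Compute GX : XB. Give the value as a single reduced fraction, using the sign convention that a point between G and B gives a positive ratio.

GX:XB = -1/2

Assign B = (0, 0), G = (1, 0), M = (0, 1) — the answer is frame-independent, so this choice is without loss of generality.
1. A is the centroid of triangle BGM ⇒ A = (1/3, 1/3)
2. X is where the line through M parallel to GA meets line GB ⇒ X = (2, 0)
X = G + t·(B−G) with t = -1, so GX:XB = t:(1−t) = -1:2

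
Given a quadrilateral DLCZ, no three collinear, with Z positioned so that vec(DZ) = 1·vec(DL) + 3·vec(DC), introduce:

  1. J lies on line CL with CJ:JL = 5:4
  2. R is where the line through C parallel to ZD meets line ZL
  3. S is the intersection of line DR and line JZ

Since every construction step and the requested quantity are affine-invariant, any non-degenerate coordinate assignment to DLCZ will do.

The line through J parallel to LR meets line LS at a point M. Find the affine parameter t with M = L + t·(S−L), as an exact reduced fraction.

Work in coordinates with D = (0, 0), L = (1, 0), C = (0, 1), Z = (1, 3).
1. J lies on line CL with CJ:JL = 5:4 ⇒ J = (5/9, 4/9)
2. R is where the line through C parallel to ZD meets line ZL ⇒ R = (1, 4)
3. S is the intersection of line DR and line JZ ⇒ S = (11/7, 44/7)
through J parallel to LR: direction (0, 4); meets LS at M = (5/9, -44/9)
M = L + t·(S−L) with t = -7/9

t = -7/9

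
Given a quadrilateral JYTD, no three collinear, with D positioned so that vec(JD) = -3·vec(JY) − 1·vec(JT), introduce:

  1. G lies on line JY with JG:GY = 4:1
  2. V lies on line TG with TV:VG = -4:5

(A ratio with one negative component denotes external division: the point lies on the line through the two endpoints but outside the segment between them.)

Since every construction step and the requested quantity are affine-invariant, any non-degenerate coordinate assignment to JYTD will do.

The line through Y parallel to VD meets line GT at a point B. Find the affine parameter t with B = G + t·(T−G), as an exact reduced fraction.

Choose coordinates J = (0, 0), Y = (1, 0), T = (0, 1), D = (-3, -1).
1. G lies on line JY with JG:GY = 4:1 ⇒ G = (4/5, 0)
2. V lies on line TG with TV:VG = -4:5 ⇒ V = (-16/5, 5)
through Y parallel to VD: direction (1/5, -6); meets GT at B = (116/115, -6/23)
B = G + t·(T−G) with t = -6/23

t = -6/23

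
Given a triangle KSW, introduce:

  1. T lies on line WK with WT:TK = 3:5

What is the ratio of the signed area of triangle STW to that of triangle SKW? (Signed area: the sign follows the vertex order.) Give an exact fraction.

[STW]:[SKW] = 3/8

Work in coordinates with K = (0, 0), S = (1, 0), W = (0, 1).
1. T lies on line WK with WT:TK = 3:5 ⇒ T = (0, 5/8)
2·[STW] = -3/8, 2·[SKW] = -1
[STW]:[SKW] = -3/8:-1 = 3/8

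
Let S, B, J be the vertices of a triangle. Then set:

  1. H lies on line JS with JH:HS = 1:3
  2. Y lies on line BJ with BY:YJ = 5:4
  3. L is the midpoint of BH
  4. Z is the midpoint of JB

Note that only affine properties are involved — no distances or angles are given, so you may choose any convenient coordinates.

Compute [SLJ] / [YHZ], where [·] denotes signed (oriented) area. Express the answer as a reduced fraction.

Choose coordinates S = (0, 0), B = (1, 0), J = (0, 1).
1. H lies on line JS with JH:HS = 1:3 ⇒ H = (0, 3/4)
2. Y lies on line BJ with BY:YJ = 5:4 ⇒ Y = (4/9, 5/9)
3. L is the midpoint of BH ⇒ L = (1/2, 3/8)
4. Z is the midpoint of JB ⇒ Z = (1/2, 1/2)
2·[SLJ] = 1/2, 2·[YHZ] = 1/72
[SLJ]:[YHZ] = 1/2:1/72 = 36

[SLJ]:[YHZ] = 36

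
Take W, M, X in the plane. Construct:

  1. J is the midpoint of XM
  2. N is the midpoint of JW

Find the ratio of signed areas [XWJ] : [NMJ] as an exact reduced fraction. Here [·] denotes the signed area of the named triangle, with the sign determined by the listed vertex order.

[XWJ]:[NMJ] = 2

Set W = (0, 0), M = (1, 0), X = (0, 1); any affine frame gives the same invariant.
1. J is the midpoint of XM ⇒ J = (1/2, 1/2)
2. N is the midpoint of JW ⇒ N = (1/4, 1/4)
2·[XWJ] = 1/2, 2·[NMJ] = 1/4
[XWJ]:[NMJ] = 1/2:1/4 = 2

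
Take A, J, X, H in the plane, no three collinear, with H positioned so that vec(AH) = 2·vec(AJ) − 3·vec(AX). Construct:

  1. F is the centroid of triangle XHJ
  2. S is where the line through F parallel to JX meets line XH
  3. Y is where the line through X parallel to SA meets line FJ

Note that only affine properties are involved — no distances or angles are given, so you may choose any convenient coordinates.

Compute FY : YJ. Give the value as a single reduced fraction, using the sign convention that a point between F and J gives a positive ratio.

Set A = (0, 0), J = (1, 0), X = (0, 1), H = (2, -3); any affine frame gives the same invariant.
1. F is the centroid of triangle XHJ ⇒ F = (1, -2/3)
2. S is where the line through F parallel to JX meets line XH ⇒ S = (2/3, -1/3)
3. Y is where the line through X parallel to SA meets line FJ ⇒ Y = (1, 1/2)
Y = F + t·(J−F) with t = 7/4, so FY:YJ = t:(1−t) = 7/4:-3/4

FY:YJ = -7/3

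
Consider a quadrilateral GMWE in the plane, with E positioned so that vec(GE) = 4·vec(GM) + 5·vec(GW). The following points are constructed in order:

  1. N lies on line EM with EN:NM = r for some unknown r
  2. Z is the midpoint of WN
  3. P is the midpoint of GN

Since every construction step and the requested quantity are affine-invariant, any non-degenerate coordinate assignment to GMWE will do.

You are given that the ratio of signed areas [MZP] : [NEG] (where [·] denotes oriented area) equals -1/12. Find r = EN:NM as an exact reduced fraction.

r = 3/4

Set G = (0, 0), M = (1, 0), W = (0, 1), E = (4, 5); any affine frame gives the same invariant.
1. With EN:NM = r, write λ = r/(r+1) so N = E + λ·(M−E); N is affine-linear in λ
2. Z is the midpoint of WN ⇒ Z is an affine combination of earlier points and hence also affine-linear in λ
3. P is the midpoint of GN ⇒ P is an affine combination of earlier points and hence also affine-linear in λ
Every point depending on N is an affine combination of N and λ-independent points, so each such coordinate is linear in λ; the λ² term in each signed area is a multiple of (M−E)×(M−E) = 0, so 2·[MZP] and 2·[NEG] are each linear in λ. Evaluating at λ=0 and λ=1:
  2·[MZP] = 3/4·λ − 1/2,   2·[NEG] = 5·λ
So [MZP]:[NEG] = (3/4·λ − 1/2) / (5·λ). Setting this equal to -1/12:
  3/4·λ − 1/2 = -1/12·(5·λ)  ⇒  λ = 3/7
Then r = λ/(1−λ) = (3/7)/(4/7) = 3/4. Check: with r = 3/4, N = (19/7, 20/7) and [MZP]:[NEG] = -1/12 as required.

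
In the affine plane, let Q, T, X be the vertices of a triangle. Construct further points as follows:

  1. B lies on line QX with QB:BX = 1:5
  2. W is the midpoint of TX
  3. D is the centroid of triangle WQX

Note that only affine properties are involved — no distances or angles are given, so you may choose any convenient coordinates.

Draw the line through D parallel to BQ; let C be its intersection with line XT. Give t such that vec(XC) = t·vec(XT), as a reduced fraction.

t = 1/6

Choose coordinates Q = (0, 0), T = (1, 0), X = (0, 1).
1. B lies on line QX with QB:BX = 1:5 ⇒ B = (0, 1/6)
2. W is the midpoint of TX ⇒ W = (1/2, 1/2)
3. D is the centroid of triangle WQX ⇒ D = (1/6, 1/2)
through D parallel to BQ: direction (0, -1/6); meets XT at C = (1/6, 5/6)
C = X + t·(T−X) with t = 1/6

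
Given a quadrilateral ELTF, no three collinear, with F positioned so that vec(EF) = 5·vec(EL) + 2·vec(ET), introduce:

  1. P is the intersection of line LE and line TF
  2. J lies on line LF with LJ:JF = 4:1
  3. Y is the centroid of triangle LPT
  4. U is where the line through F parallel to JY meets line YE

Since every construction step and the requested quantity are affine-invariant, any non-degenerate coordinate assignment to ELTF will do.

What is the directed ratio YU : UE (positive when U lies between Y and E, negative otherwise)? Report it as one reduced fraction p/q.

YU:UE = -18/71

Assign E = (0, 0), L = (1, 0), T = (0, 1), F = (5, 2) — the answer is frame-independent, so this choice is without loss of generality.
1. P is the intersection of line LE and line TF ⇒ P = (-5, 0)
2. J lies on line LF with LJ:JF = 4:1 ⇒ J = (21/5, 8/5)
3. Y is the centroid of triangle LPT ⇒ Y = (-4/3, 1/3)
4. U is where the line through F parallel to JY meets line YE ⇒ U = (-284/159, 71/159)
U = Y + t·(E−Y) with t = -18/53, so YU:UE = t:(1−t) = -18/53:71/53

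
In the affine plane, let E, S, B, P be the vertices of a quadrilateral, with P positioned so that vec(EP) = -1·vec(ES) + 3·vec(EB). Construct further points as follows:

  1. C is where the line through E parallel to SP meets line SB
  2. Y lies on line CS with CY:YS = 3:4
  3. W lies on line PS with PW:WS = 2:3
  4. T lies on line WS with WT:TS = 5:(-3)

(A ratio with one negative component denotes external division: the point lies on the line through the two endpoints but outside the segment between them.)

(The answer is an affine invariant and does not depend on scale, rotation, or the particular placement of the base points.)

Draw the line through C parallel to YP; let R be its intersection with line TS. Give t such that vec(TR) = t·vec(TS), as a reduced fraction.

Set E = (0, 0), S = (1, 0), B = (0, 1), P = (-1, 3); any affine frame gives the same invariant.
1. C is where the line through E parallel to SP meets line SB ⇒ C = (-2, 3)
2. Y lies on line CS with CY:YS = 3:4 ⇒ Y = (-5/7, 12/7)
3. W lies on line PS with PW:WS = 2:3 ⇒ W = (-1/5, 9/5)
4. T lies on line WS with WT:TS = 5:(-3) ⇒ T = (14/5, -27/10)
through C parallel to YP: direction (-2/7, 9/7); meets TS at R = (-5/2, 21/4)
R = T + t·(S−T) with t = 53/18

t = 53/18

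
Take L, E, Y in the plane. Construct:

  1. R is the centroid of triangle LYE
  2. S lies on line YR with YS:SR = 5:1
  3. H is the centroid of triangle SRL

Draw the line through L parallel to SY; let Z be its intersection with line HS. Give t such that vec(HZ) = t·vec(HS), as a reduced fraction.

t = -2

Choose coordinates L = (0, 0), E = (1, 0), Y = (0, 1).
1. R is the centroid of triangle LYE ⇒ R = (1/3, 1/3)
2. S lies on line YR with YS:SR = 5:1 ⇒ S = (5/18, 4/9)
3. H is the centroid of triangle SRL ⇒ H = (11/54, 7/27)
through L parallel to SY: direction (-5/18, 5/9); meets HS at Z = (1/18, -1/9)
Z = H + t·(S−H) with t = -2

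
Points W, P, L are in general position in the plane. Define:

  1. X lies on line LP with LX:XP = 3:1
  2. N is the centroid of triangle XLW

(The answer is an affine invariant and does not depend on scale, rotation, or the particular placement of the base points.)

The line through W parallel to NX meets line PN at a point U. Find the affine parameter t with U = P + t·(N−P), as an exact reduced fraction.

Set W = (0, 0), P = (1, 0), L = (0, 1); any affine frame gives the same invariant.
1. X lies on line LP with LX:XP = 3:1 ⇒ X = (3/4, 1/4)
2. N is the centroid of triangle XLW ⇒ N = (1/4, 5/12)
through W parallel to NX: direction (1/2, -1/6); meets PN at U = (5/2, -5/6)
U = P + t·(N−P) with t = -2

t = -2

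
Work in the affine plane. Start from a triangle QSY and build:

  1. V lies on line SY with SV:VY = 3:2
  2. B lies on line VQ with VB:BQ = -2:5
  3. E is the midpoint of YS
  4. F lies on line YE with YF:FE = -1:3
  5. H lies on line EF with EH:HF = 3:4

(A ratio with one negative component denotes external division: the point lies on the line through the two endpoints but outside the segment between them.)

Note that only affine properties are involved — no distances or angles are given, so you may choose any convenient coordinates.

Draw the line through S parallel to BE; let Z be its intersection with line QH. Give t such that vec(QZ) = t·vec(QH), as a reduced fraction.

Assign Q = (0, 0), S = (1, 0), Y = (0, 1) — the answer is frame-independent, so this choice is without loss of generality.
1. V lies on line SY with SV:VY = 3:2 ⇒ V = (2/5, 3/5)
2. B lies on line VQ with VB:BQ = -2:5 ⇒ B = (2/3, 1)
3. E is the midpoint of YS ⇒ E = (1/2, 1/2)
4. F lies on line YE with YF:FE = -1:3 ⇒ F = (-1/4, 5/4)
5. H lies on line EF with EH:HF = 3:4 ⇒ H = (5/28, 23/28)
through S parallel to BE: direction (-1/6, -1/2); meets QH at Z = (-15/8, -69/8)
Z = Q + t·(H−Q) with t = -21/2

t = -21/2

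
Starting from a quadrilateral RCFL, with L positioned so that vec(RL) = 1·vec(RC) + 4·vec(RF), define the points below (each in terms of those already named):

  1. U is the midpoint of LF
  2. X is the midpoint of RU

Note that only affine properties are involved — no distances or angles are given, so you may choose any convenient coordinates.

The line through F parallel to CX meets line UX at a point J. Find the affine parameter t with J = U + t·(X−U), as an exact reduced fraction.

t = 7/5

Assign R = (0, 0), C = (1, 0), F = (0, 1), L = (1, 4) — the answer is frame-independent, so this choice is without loss of generality.
1. U is the midpoint of LF ⇒ U = (1/2, 5/2)
2. X is the midpoint of RU ⇒ X = (1/4, 5/4)
through F parallel to CX: direction (-3/4, 5/4); meets UX at J = (3/20, 3/4)
J = U + t·(X−U) with t = 7/5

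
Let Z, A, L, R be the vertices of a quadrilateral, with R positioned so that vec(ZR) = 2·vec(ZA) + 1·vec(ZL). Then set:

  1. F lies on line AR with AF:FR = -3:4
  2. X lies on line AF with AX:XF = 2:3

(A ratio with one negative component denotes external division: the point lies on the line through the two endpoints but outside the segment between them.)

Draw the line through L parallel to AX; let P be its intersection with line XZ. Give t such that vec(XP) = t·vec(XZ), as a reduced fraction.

t = 2

Set Z = (0, 0), A = (1, 0), L = (0, 1), R = (2, 1); any affine frame gives the same invariant.
1. F lies on line AR with AF:FR = -3:4 ⇒ F = (-2, -3)
2. X lies on line AF with AX:XF = 2:3 ⇒ X = (-1/5, -6/5)
through L parallel to AX: direction (-6/5, -6/5); meets XZ at P = (1/5, 6/5)
P = X + t·(Z−X) with t = 2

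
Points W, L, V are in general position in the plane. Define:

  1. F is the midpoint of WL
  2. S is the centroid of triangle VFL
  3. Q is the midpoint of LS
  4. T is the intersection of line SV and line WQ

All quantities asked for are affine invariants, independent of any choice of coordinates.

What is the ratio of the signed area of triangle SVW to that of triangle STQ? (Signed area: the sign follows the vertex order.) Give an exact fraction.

[SVW]:[STQ] = 21

Set W = (0, 0), L = (1, 0), V = (0, 1); any affine frame gives the same invariant.
1. F is the midpoint of WL ⇒ F = (1/2, 0)
2. S is the centroid of triangle VFL ⇒ S = (1/2, 1/3)
3. Q is the midpoint of LS ⇒ Q = (3/4, 1/6)
4. T is the intersection of line SV and line WQ ⇒ T = (9/14, 1/7)
2·[SVW] = 1/2, 2·[STQ] = 1/42
[SVW]:[STQ] = 1/2:1/42 = 21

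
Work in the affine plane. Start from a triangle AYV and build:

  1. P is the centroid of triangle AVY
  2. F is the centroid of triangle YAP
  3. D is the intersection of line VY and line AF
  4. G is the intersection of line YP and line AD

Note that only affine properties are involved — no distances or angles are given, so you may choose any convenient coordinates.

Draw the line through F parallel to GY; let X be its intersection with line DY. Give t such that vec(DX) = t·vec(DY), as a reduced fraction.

Set A = (0, 0), Y = (1, 0), V = (0, 1); any affine frame gives the same invariant.
1. P is the centroid of triangle AVY ⇒ P = (1/3, 1/3)
2. F is the centroid of triangle YAP ⇒ F = (4/9, 1/9)
3. D is the intersection of line VY and line AF ⇒ D = (4/5, 1/5)
4. G is the intersection of line YP and line AD ⇒ G = (2/3, 1/6)
through F parallel to GY: direction (1/3, -1/6); meets DY at X = (4/3, -1/3)
X = D + t·(Y−D) with t = 8/3

t = 8/3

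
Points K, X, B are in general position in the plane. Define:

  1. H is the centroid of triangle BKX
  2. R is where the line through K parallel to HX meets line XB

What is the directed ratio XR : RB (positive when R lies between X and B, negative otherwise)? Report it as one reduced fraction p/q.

XR:RB = -1/2

Work in coordinates with K = (0, 0), X = (1, 0), B = (0, 1).
1. H is the centroid of triangle BKX ⇒ H = (1/3, 1/3)
2. R is where the line through K parallel to HX meets line XB ⇒ R = (2, -1)
R = X + t·(B−X) with t = -1, so XR:RB = t:(1−t) = -1:2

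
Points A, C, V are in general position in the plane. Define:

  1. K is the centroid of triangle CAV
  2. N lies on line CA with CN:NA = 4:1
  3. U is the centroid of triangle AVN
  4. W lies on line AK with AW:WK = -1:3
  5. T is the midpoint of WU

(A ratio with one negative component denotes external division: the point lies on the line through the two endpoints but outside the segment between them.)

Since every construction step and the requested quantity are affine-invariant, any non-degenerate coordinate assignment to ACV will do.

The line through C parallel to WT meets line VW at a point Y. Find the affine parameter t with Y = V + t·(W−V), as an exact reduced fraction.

t = 66/17

Assign A = (0, 0), C = (1, 0), V = (0, 1) — the answer is frame-independent, so this choice is without loss of generality.
1. K is the centroid of triangle CAV ⇒ K = (1/3, 1/3)
2. N lies on line CA with CN:NA = 4:1 ⇒ N = (1/5, 0)
3. U is the centroid of triangle AVN ⇒ U = (1/15, 1/3)
4. W lies on line AK with AW:WK = -1:3 ⇒ W = (-1/6, -1/6)
5. T is the midpoint of WU ⇒ T = (-1/20, 1/12)
through C parallel to WT: direction (7/60, 1/4); meets VW at Y = (-11/17, -60/17)
Y = V + t·(W−V) with t = 66/17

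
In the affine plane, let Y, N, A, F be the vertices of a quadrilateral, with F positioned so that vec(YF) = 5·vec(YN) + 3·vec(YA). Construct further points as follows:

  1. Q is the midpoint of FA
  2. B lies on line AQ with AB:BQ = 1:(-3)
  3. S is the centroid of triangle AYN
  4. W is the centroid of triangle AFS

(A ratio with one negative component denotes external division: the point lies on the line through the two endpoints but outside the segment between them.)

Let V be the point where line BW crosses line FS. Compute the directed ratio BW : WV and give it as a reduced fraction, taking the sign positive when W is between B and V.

BW:WV = 11/4

Assign Y = (0, 0), N = (1, 0), A = (0, 1), F = (5, 3) — the answer is frame-independent, so this choice is without loss of generality.
1. Q is the midpoint of FA ⇒ Q = (5/2, 2)
2. B lies on line AQ with AB:BQ = 1:(-3) ⇒ B = (-5/4, 1/2)
3. S is the centroid of triangle AYN ⇒ S = (1/3, 1/3)
4. W is the centroid of triangle AFS ⇒ W = (16/9, 13/9)
line BW meets FS at V = (95/33, 59/33)
W = B + t·(V−B) with t = 11/15, so BW:WV = 11/15:4/15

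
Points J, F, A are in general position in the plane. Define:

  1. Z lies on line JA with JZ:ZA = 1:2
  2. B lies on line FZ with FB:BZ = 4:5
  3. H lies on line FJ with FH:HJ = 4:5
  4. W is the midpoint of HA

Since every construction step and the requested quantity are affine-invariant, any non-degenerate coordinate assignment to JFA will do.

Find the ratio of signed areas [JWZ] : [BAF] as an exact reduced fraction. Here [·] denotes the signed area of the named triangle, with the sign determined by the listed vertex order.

Choose coordinates J = (0, 0), F = (1, 0), A = (0, 1).
1. Z lies on line JA with JZ:ZA = 1:2 ⇒ Z = (0, 1/3)
2. B lies on line FZ with FB:BZ = 4:5 ⇒ B = (5/9, 4/27)
3. H lies on line FJ with FH:HJ = 4:5 ⇒ H = (5/9, 0)
4. W is the midpoint of HA ⇒ W = (5/18, 1/2)
2·[JWZ] = 5/54, 2·[BAF] = -8/27
[JWZ]:[BAF] = 5/54:-8/27 = -5/16

[JWZ]:[BAF] = -5/16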